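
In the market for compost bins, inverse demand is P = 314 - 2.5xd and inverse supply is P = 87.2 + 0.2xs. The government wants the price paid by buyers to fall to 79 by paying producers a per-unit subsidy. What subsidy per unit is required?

Required subsidy s = 27 per unit

At a buyer price of 79, quantity demanded is 125.6 − 0.4·79 = 94.
Sellers supply 94 only when they receive Ps = 87.2 + 0.2·94 = 106.
s = Ps − Pb = 106 − 79 = 27.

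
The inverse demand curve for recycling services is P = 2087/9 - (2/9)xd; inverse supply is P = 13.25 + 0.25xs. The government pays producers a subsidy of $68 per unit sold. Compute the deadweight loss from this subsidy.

Pre-subsidy: 2087/9 - (2/9)x = 13.25 + 0.25x gives x* = 463 and P* = 129.
With the subsidy, sellers receive Ps = Pb + 68 for each unit, where Pb is the price buyers pay.
On the curves, Pb = 2087/9 - (2/9)x and Ps = 13.25 + 0.25x; the wedge Ps − Pb = 68 gives 13.25 + 0.25x − (2087/9 - (2/9)x) = 68, so x' = 607.
Then Pb = 2087/9 − (2/9)·607 = 97 and Ps = 13.25 + 0.25·607 = 165.
The subsidy expands output by 607 − 463 = 144 past the efficient level; on those units the gap between marginal cost and willingness to pay runs from 0 up to 68.
DWL = ½ × 68 × 144 = 4896.

Deadweight loss = $4896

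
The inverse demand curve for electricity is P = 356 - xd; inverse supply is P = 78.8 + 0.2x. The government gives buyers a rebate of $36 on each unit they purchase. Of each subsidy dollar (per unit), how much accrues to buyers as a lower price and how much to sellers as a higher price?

Buyers gain $30 per unit; sellers gain $6 per unit

Pre-subsidy: 356 - x = 78.8 + 0.2x gives x* = 231 and P* = 125.
With the rebate, buyers effectively pay Pb = Ps − 36, where Ps is the price sellers receive.
On the curves, Pb = 356 - x and Ps = 78.8 + 0.2x; the wedge Ps − Pb = 36 gives 78.8 + 0.2x − (356 - x) = 36, so x' = 261.
Then Pb = 356 − 1·261 = 95 and Ps = 78.8 + 0.2·261 = 131.
Buyers' price falls by P* − Pb = 125 − 95 = 30; sellers' price rises by Ps − P* = 131 − 125 = 6.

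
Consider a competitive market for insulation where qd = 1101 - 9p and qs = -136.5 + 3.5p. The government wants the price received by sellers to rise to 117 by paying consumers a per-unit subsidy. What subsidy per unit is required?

Required subsidy s = 25 per unit

At a seller price of 117, quantity supplied is -136.5 + 3.5·117 = 273.
Buyers absorb 273 only when they pay pb with 1101 − 9·pb = 273, i.e. pb = 92.
s = ps − pb = 117 − 92 = 25.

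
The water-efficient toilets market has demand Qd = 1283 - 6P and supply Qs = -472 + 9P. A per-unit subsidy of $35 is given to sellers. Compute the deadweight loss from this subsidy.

Pre-subsidy: 1283 - 6P = -472 + 9P gives P* = 117, Q* = 581.
With the subsidy, sellers receive Ps = Pb + 35 for each unit, where Pb is the price buyers pay.
Supply in terms of Pb becomes Qs = -472 + 9(Pb + 35) = -157 + 9Pb. Setting this equal to demand: 1283 - 6Pb = -157 + 9Pb, so Pb = 96.
Sellers receive Ps = 96 + 35 = 131; Q' = 1283 − 6·96 = 707.
The subsidy expands output by 707 − 581 = 126 past the efficient level; on those units the gap between marginal cost and willingness to pay runs from 0 up to 35.
DWL = ½ × 35 × 126 = 2205.

Deadweight loss = $2205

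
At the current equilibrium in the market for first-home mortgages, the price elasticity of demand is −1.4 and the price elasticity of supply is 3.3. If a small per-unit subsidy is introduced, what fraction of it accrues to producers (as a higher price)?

For a small subsidy around the equilibrium, the benefit split depends on the relative slopes, which at a point are proportional to the elasticities.
Buyer share = εs/(εs + |εd|) = 3.3/(3.3 + 1.4) = 33/47; seller share = |εd|/(εs + |εd|) = 14/47.
So producers capture 14/47 of the subsidy.

Producer share = 14/47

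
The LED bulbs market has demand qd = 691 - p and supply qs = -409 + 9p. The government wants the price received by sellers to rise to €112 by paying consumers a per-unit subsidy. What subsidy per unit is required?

Required subsidy s = €20 per unit

At a seller price of 112, quantity supplied is -409 + 9·112 = 599.
Buyers absorb 599 only when they pay pb with 691 − 1·pb = 599, i.e. pb = 92.
s = ps − pb = 112 − 92 = 20.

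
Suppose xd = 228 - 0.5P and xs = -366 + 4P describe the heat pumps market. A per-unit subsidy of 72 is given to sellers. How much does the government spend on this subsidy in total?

Pre-subsidy: 228 - 0.5P = -366 + 4P gives P* = 132, x* = 162.
With the subsidy, sellers receive Ps = Pb + 72 for each unit, where Pb is the price buyers pay.
Supply in terms of Pb becomes xs = -366 + 4(Pb + 72) = -78 + 4Pb. Setting this equal to demand: 228 - 0.5Pb = -78 + 4Pb, so Pb = 68.
Sellers receive Ps = 68 + 72 = 140; x' = 228 − 0.5·68 = 194.
Government outlay = subsidy × quantity = 72 × 194 = 13968.

Government cost = 13968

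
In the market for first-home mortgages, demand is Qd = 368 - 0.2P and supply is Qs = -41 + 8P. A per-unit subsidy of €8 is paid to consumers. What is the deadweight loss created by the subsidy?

Pre-subsidy: 368 - 0.2P = -41 + 8P gives P* = 2045/41, Q* = 14679/41.
With the rebate, buyers effectively pay Pb = Ps − 8, where Ps is the price sellers receive.
Demand in terms of Ps becomes Qd = 368 − 0.2(Ps − 8) = 369.6 - 0.2Ps. Setting this equal to supply: 369.6 - 0.2Ps = -41 + 8Ps, so Ps = 2053/41.
Buyers pay Pb = 2053/41 − 8 = 1725/41; Q' = -41 + 8·(2053/41) = 14743/41.
The subsidy expands output by 14743/41 − 14679/41 = 64/41 past the efficient level; on those units the gap between marginal cost and willingness to pay runs from 0 up to 8.
DWL = ½ × 8 × 64/41 = 256/41.

Deadweight loss = 256/41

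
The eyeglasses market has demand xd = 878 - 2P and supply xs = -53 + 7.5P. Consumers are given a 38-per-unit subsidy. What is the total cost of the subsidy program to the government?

Pre-subsidy: 878 - 2P = -53 + 7.5P gives P* = 98, x* = 682.
With the rebate, buyers effectively pay Pb = Ps − 38, where Ps is the price sellers receive.
Demand in terms of Ps becomes xd = 878 − 2(Ps − 38) = 954 - 2Ps. Setting this equal to supply: 954 - 2Ps = -53 + 7.5Ps, so Ps = 106.
Buyers pay Pb = 106 − 38 = 68; x' = -53 + 7.5·106 = 742.
Government outlay = subsidy × quantity = 38 × 742 = 28196.

Government cost = 28196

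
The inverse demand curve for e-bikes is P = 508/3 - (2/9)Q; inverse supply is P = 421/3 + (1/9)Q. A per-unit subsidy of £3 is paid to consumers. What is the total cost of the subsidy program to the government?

Government cost = £288

Pre-subsidy: 508/3 - (2/9)Q = 421/3 + (1/9)Q gives Q* = 87 and P* = 150.
With the rebate, buyers effectively pay Pb = Ps − 3, where Ps is the price sellers receive.
On the curves, Pb = 508/3 - (2/9)Q and Ps = 421/3 + (1/9)Q; the wedge Ps − Pb = 3 gives 421/3 + (1/9)Q − (508/3 - (2/9)Q) = 3, so Q' = 96.
Then Pb = 508/3 − (2/9)·96 = 148 and Ps = 421/3 + (1/9)·96 = 151.
Government outlay = subsidy × quantity = 3 × 96 = 288.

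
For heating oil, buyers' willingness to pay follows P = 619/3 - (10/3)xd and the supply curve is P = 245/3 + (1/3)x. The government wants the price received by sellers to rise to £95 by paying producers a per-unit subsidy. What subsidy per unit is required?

Required subsidy s = £22 per unit

At a seller price of 95, quantity supplied is -245 + 3·95 = 40.
Buyers absorb 40 only when they pay Pb = 619/3 − (10/3)·40 = 73.
s = Ps − Pb = 95 − 73 = 22.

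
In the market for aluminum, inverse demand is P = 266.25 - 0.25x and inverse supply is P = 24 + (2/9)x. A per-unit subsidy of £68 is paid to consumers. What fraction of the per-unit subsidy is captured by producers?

Producer share = 8/17

Pre-subsidy: 266.25 - 0.25x = 24 + (2/9)x gives x* = 513 and P* = 138.
With the rebate, buyers effectively pay Pb = Ps − 68, where Ps is the price sellers receive.
On the curves, Pb = 266.25 - 0.25x and Ps = 24 + (2/9)x; the wedge Ps − Pb = 68 gives 24 + (2/9)x − (266.25 - 0.25x) = 68, so x' = 657.
Then Pb = 266.25 − 0.25·657 = 102 and Ps = 24 + (2/9)·657 = 170.
Buyers' price falls by P* − Pb = 138 − 102 = 36; sellers' price rises by Ps − P* = 170 − 138 = 32.
So producers capture 32/68 = 8/17 of each unit of subsidy.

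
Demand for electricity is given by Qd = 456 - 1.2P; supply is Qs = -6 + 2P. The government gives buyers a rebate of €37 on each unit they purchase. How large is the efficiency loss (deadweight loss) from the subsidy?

Pre-subsidy: 456 - 1.2P = -6 + 2P gives P* = 144.375, Q* = 282.75.
With the rebate, buyers effectively pay Pb = Ps − 37, where Ps is the price sellers receive.
Demand in terms of Ps becomes Qd = 456 − 1.2(Ps − 37) = 500.4 - 1.2Ps. Setting this equal to supply: 500.4 - 1.2Ps = -6 + 2Ps, so Ps = 158.25.
Buyers pay Pb = 158.25 − 37 = 121.25; Q' = -6 + 2·158.25 = 310.5.
The subsidy expands output by 310.5 − 282.75 = 27.75 past the efficient level; on those units the gap between marginal cost and willingness to pay runs from 0 up to 37.
DWL = ½ × 37 × 27.75 = 513.375.

Deadweight loss = €513.375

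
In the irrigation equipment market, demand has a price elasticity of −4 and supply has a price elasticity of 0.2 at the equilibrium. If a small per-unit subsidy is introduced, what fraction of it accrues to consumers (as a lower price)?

Consumer share = 1/21

For a small subsidy around the equilibrium, the benefit split depends on the relative slopes, which at a point are proportional to the elasticities.
Buyer share = εs/(εs + |εd|) = 0.2/(0.2 + 4) = 1/21; seller share = |εd|/(εs + |εd|) = 20/21.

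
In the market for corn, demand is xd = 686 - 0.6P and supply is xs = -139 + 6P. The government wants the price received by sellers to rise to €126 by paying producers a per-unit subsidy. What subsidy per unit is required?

At a seller price of 126, quantity supplied is -139 + 6·126 = 617.
Buyers absorb 617 only when they pay Pb with 686 − 0.6·Pb = 617, i.e. Pb = 115.
s = Ps − Pb = 126 − 115 = 11.

Required subsidy s = €11 per unit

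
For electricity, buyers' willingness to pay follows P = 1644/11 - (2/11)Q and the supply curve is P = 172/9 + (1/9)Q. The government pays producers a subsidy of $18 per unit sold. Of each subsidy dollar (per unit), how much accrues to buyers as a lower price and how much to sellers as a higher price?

Pre-subsidy: 1644/11 - (2/11)Q = 172/9 + (1/9)Q gives Q* = 12904/29 and P* = 1988/29.
With the subsidy, sellers receive Ps = Pb + 18 for each unit, where Pb is the price buyers pay.
On the curves, Pb = 1644/11 - (2/11)Q and Ps = 172/9 + (1/9)Q; the wedge Ps − Pb = 18 gives 172/9 + (1/9)Q − (1644/11 - (2/11)Q) = 18, so Q' = 14686/29.
Then Pb = 1644/11 − (2/11)·(14686/29) = 1664/29 and Ps = 172/9 + (1/9)·(14686/29) = 2186/29.
Buyers' price falls by P* − Pb = 1988/29 − 1664/29 = 324/29; sellers' price rises by Ps − P* = 2186/29 − 1988/29 = 198/29.

Buyers gain 324/29 per unit; sellers gain 198/29 per unit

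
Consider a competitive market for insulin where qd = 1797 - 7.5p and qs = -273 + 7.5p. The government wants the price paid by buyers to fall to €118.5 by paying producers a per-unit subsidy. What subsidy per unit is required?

At a buyer price of 118.5, quantity demanded is 1797 − 7.5·118.5 = 908.25.
Sellers supply 908.25 only when they receive ps with -273 + 7.5·ps = 908.25, i.e. ps = 157.5.
s = ps − pb = 157.5 − 118.5 = 39.

Required subsidy s = €39 per unit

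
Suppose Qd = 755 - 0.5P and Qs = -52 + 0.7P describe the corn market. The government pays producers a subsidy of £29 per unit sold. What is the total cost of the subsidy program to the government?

Pre-subsidy: 755 - 0.5P = -52 + 0.7P gives P* = 672.5, Q* = 418.75.
With the subsidy, sellers receive Ps = Pb + 29 for each unit, where Pb is the price buyers pay.
Supply in terms of Pb becomes Qs = -52 + 0.7(Pb + 29) = -31.7 + 0.7Pb. Setting this equal to demand: 755 - 0.5Pb = -31.7 + 0.7Pb, so Pb = 7867/12.
Sellers receive Ps = 7867/12 + 29 = 8215/12; Q' = 755 − 0.5·(7867/12) = 10253/24.
Government outlay = subsidy × quantity = 29 × 10253/24 = 297337/24.

Government cost = 297337/24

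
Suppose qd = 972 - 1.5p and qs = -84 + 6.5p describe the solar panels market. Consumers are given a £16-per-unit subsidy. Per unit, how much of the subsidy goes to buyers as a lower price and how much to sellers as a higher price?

Pre-subsidy: 972 - 1.5p = -84 + 6.5p gives p* = 132, q* = 774.
With the rebate, buyers effectively pay pb = ps − 16, where ps is the price sellers receive.
Demand in terms of ps becomes qd = 972 − 1.5(ps − 16) = 996 - 1.5ps. Setting this equal to supply: 996 - 1.5ps = -84 + 6.5ps, so ps = 135.
Buyers pay pb = 135 − 16 = 119; q' = -84 + 6.5·135 = 793.5.
Buyers' price falls by p* − pb = 132 − 119 = 13; sellers' price rises by ps − p* = 135 − 132 = 3.

Buyers gain £13 per unit; sellers gain £3 per unit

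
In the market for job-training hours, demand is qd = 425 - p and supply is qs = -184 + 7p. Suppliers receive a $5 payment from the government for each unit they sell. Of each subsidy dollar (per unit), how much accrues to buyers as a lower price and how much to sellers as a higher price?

Pre-subsidy: 425 - p = -184 + 7p gives p* = 76.125, q* = 348.875.
With the subsidy, sellers receive ps = pb + 5 for each unit, where pb is the price buyers pay.
Supply in terms of pb becomes qs = -184 + 7(pb + 5) = -149 + 7pb. Setting this equal to demand: 425 - pb = -149 + 7pb, so pb = 71.75.
Sellers receive ps = 71.75 + 5 = 76.75; q' = 425 − 1·71.75 = 353.25.
Buyers' price falls by p* − pb = 76.125 − 71.75 = 4.375; sellers' price rises by ps − p* = 76.75 − 76.125 = 0.625.

Buyers gain $4.375 per unit; sellers gain $0.625 per unit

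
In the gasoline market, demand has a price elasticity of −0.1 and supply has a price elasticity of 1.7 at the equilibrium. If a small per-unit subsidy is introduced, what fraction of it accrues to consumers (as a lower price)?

For a small subsidy around the equilibrium, the benefit split depends on the relative slopes, which at a point are proportional to the elasticities.
Buyer share = εs/(εs + |εd|) = 1.7/(1.7 + 0.1) = 17/18; seller share = |εd|/(εs + |εd|) = 1/18.

Consumer share = 17/18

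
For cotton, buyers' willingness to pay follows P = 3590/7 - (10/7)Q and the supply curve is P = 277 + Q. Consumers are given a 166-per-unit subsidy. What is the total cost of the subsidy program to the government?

Government cost = 466958/17

Pre-subsidy: 3590/7 - (10/7)Q = 277 + Q gives Q* = 1651/17 and P* = 6360/17.
With the rebate, buyers effectively pay Pb = Ps − 166, where Ps is the price sellers receive.
On the curves, Pb = 3590/7 - (10/7)Q and Ps = 277 + Q; the wedge Ps − Pb = 166 gives 277 + Q − (3590/7 - (10/7)Q) = 166, so Q' = 2813/17.
Then Pb = 3590/7 − (10/7)·(2813/17) = 4700/17 and Ps = 277 + 1·(2813/17) = 7522/17.
Government outlay = subsidy × quantity = 166 × 2813/17 = 466958/17.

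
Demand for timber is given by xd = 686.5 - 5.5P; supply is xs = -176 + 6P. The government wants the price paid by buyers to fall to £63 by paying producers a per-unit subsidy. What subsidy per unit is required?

Required subsidy s = £23 per unit

At a buyer price of 63, quantity demanded is 686.5 − 5.5·63 = 340.
Sellers supply 340 only when they receive Ps with -176 + 6·Ps = 340, i.e. Ps = 86.
s = Ps − Pb = 86 − 63 = 23.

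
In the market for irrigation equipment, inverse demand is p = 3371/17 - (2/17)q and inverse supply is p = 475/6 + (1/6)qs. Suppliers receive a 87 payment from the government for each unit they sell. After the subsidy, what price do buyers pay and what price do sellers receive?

Buyers pay 113; sellers receive 200

Pre-subsidy: 3371/17 - (2/17)q = 475/6 + (1/6)q gives q* = 419 and p* = 149.
With the subsidy, sellers receive ps = pb + 87 for each unit, where pb is the price buyers pay.
On the curves, pb = 3371/17 - (2/17)q and ps = 475/6 + (1/6)q; the wedge ps − pb = 87 gives 475/6 + (1/6)q − (3371/17 - (2/17)q) = 87, so q' = 725.
Then pb = 3371/17 − (2/17)·725 = 113 and ps = 475/6 + (1/6)·725 = 200.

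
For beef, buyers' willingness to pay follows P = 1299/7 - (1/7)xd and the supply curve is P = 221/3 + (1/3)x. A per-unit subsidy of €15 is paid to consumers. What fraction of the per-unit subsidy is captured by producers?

Pre-subsidy: 1299/7 - (1/7)x = 221/3 + (1/3)x gives x* = 235 and P* = 152.
With the rebate, buyers effectively pay Pb = Ps − 15, where Ps is the price sellers receive.
On the curves, Pb = 1299/7 - (1/7)x and Ps = 221/3 + (1/3)x; the wedge Ps − Pb = 15 gives 221/3 + (1/3)x − (1299/7 - (1/7)x) = 15, so x' = 266.5.
Then Pb = 1299/7 − (1/7)·266.5 = 147.5 and Ps = 221/3 + (1/3)·266.5 = 162.5.
Buyers' price falls by P* − Pb = 152 − 147.5 = 4.5; sellers' price rises by Ps − P* = 162.5 − 152 = 10.5.
So producers capture 10.5/15 = 0.7 of each unit of subsidy.

Producer share = 0.7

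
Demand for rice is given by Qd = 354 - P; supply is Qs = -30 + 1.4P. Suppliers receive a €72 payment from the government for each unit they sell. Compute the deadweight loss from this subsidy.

Deadweight loss = €1512

Pre-subsidy: 354 - P = -30 + 1.4P gives P* = 160, Q* = 194.
With the subsidy, sellers receive Ps = Pb + 72 for each unit, where Pb is the price buyers pay.
Supply in terms of Pb becomes Qs = -30 + 1.4(Pb + 72) = 70.8 + 1.4Pb. Setting this equal to demand: 354 - Pb = 70.8 + 1.4Pb, so Pb = 118.
Sellers receive Ps = 118 + 72 = 190; Q' = 354 − 1·118 = 236.
The subsidy expands output by 236 − 194 = 42 past the efficient level; on those units the gap between marginal cost and willingness to pay runs from 0 up to 72.
DWL = ½ × 72 × 42 = 1512.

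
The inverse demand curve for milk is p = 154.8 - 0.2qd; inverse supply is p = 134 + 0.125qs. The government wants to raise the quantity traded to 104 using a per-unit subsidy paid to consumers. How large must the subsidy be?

Required subsidy s = 13 per unit

At q = 104, from the demand curve buyers pay pb = 154.8 − 0.2·104 = 134; from the supply curve sellers need ps = 134 + 0.125·104 = 147.
The subsidy must fill the gap: s = ps − pb = 147 − 134 = 13.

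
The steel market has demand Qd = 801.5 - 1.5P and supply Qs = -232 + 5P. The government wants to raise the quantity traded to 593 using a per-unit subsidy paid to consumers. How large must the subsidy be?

Required subsidy s = 26 per unit

At Q = 593, invert demand for the buyer price: Pb = (801.5 − 593)/1.5 = 139; invert supply for the seller price: Ps = (593 − (-232))/5 = 165.
The subsidy must fill the gap: s = Ps − Pb = 165 − 139 = 26.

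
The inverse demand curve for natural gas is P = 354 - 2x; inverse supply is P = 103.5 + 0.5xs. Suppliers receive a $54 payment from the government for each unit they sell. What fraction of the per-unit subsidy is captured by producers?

Producer share = 0.2

Pre-subsidy: 354 - 2x = 103.5 + 0.5x gives x* = 100.2 and P* = 153.6.
With the subsidy, sellers receive Ps = Pb + 54 for each unit, where Pb is the price buyers pay.
On the curves, Pb = 354 - 2x and Ps = 103.5 + 0.5x; the wedge Ps − Pb = 54 gives 103.5 + 0.5x − (354 - 2x) = 54, so x' = 121.8.
Then Pb = 354 − 2·121.8 = 110.4 and Ps = 103.5 + 0.5·121.8 = 164.4.
Buyers' price falls by P* − Pb = 153.6 − 110.4 = 43.2; sellers' price rises by Ps − P* = 164.4 − 153.6 = 10.8.
So producers capture 10.8/54 = 0.2 of each unit of subsidy.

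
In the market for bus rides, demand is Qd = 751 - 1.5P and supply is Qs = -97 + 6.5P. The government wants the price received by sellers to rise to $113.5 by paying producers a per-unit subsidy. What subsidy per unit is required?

Required subsidy s = $40 per unit

At a seller price of 113.5, quantity supplied is -97 + 6.5·113.5 = 640.75.
Buyers absorb 640.75 only when they pay Pb with 751 − 1.5·Pb = 640.75, i.e. Pb = 73.5.
s = Ps − Pb = 113.5 − 73.5 = 40.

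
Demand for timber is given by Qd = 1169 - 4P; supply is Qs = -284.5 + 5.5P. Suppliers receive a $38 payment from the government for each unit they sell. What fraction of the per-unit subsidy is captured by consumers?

Consumer share = 11/19

Pre-subsidy: 1169 - 4P = -284.5 + 5.5P gives P* = 153, Q* = 557.
With the subsidy, sellers receive Ps = Pb + 38 for each unit, where Pb is the price buyers pay.
Supply in terms of Pb becomes Qs = -284.5 + 5.5(Pb + 38) = -75.5 + 5.5Pb. Setting this equal to demand: 1169 - 4Pb = -75.5 + 5.5Pb, so Pb = 131.
Sellers receive Ps = 131 + 38 = 169; Q' = 1169 − 4·131 = 645.
Buyers' price falls by P* − Pb = 153 − 131 = 22; sellers' price rises by Ps − P* = 169 − 153 = 16.
So consumers capture 22/38 = 11/19 of each unit of subsidy.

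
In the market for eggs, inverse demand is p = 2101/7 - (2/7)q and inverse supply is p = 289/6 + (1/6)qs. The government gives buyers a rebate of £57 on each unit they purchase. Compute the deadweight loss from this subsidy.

Pre-subsidy: 2101/7 - (2/7)q = 289/6 + (1/6)q gives q* = 557 and p* = 141.
With the rebate, buyers effectively pay pb = ps − 57, where ps is the price sellers receive.
On the curves, pb = 2101/7 - (2/7)q and ps = 289/6 + (1/6)q; the wedge ps − pb = 57 gives 289/6 + (1/6)q − (2101/7 - (2/7)q) = 57, so q' = 683.
Then pb = 2101/7 − (2/7)·683 = 105 and ps = 289/6 + (1/6)·683 = 162.
The subsidy expands output by 683 − 557 = 126 past the efficient level; on those units the gap between marginal cost and willingness to pay runs from 0 up to 57.
DWL = ½ × 57 × 126 = 3591.

Deadweight loss = £3591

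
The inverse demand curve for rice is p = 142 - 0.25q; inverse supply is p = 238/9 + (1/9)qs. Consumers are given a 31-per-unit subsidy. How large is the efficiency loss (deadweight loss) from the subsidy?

Pre-subsidy: 142 - 0.25q = 238/9 + (1/9)q gives q* = 320 and p* = 62.
With the rebate, buyers effectively pay pb = ps − 31, where ps is the price sellers receive.
On the curves, pb = 142 - 0.25q and ps = 238/9 + (1/9)q; the wedge ps − pb = 31 gives 238/9 + (1/9)q − (142 - 0.25q) = 31, so q' = 5276/13.
Then pb = 142 − 0.25·(5276/13) = 527/13 and ps = 238/9 + (1/9)·(5276/13) = 930/13.
The subsidy expands output by 5276/13 − 320 = 1116/13 past the efficient level; on those units the gap between marginal cost and willingness to pay runs from 0 up to 31.
DWL = ½ × 31 × 1116/13 = 17298/13.

Deadweight loss = 17298/13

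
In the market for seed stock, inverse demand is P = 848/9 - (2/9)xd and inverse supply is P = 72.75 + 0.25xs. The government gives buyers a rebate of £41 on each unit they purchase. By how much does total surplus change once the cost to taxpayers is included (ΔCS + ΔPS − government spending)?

Pre-subsidy: 848/9 - (2/9)x = 72.75 + 0.25x gives x* = 773/17 and P* = 1430/17.
With the rebate, buyers effectively pay Pb = Ps − 41, where Ps is the price sellers receive.
On the curves, Pb = 848/9 - (2/9)x and Ps = 72.75 + 0.25x; the wedge Ps − Pb = 41 gives 72.75 + 0.25x − (848/9 - (2/9)x) = 41, so x' = 2249/17.
Then Pb = 848/9 − (2/9)·(2249/17) = 1102/17 and Ps = 72.75 + 0.25·(2249/17) = 1799/17.
ΔCS = ½(773/17 + 2249/17)(1430/17 − 1102/17) = 495608/289; ΔPS = ½(773/17 + 2249/17)(1799/17 − 1430/17) = 557559/289.
Government spending = 41 × 2249/17 = 92209/17.
Net change = 495608/289 + 557559/289 − 92209/17 = -30258/17. The loss equals the DWL triangle ½·41·1476/17.

Net change in total surplus = -30258/17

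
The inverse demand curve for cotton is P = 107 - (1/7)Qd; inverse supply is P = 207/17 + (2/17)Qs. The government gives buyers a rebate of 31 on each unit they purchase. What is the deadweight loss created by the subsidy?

Pre-subsidy: 107 - (1/7)Q = 207/17 + (2/17)Q gives Q* = 364 and P* = 55.
With the rebate, buyers effectively pay Pb = Ps − 31, where Ps is the price sellers receive.
On the curves, Pb = 107 - (1/7)Q and Ps = 207/17 + (2/17)Q; the wedge Ps − Pb = 31 gives 207/17 + (2/17)Q − (107 - (1/7)Q) = 31, so Q' = 483.
Then Pb = 107 − (1/7)·483 = 38 and Ps = 207/17 + (2/17)·483 = 69.
The subsidy expands output by 483 − 364 = 119 past the efficient level; on those units the gap between marginal cost and willingness to pay runs from 0 up to 31.
DWL = ½ × 31 × 119 = 1844.5.

Deadweight loss = 1844.5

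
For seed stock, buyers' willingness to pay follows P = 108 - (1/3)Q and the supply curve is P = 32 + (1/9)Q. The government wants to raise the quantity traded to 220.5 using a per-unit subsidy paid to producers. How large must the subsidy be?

Required subsidy s = 22 per unit

At Q = 220.5, from the demand curve buyers pay Pb = 108 − (1/3)·220.5 = 34.5; from the supply curve sellers need Ps = 32 + (1/9)·220.5 = 56.5.
The subsidy must fill the gap: s = Ps − Pb = 56.5 − 34.5 = 22.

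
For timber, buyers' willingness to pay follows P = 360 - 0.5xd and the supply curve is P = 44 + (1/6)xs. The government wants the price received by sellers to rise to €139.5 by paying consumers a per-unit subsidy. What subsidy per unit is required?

Required subsidy s = €66 per unit

At a seller price of 139.5, quantity supplied is -264 + 6·139.5 = 573.
Buyers absorb 573 only when they pay Pb = 360 − 0.5·573 = 73.5.
s = Ps − Pb = 139.5 − 73.5 = 66.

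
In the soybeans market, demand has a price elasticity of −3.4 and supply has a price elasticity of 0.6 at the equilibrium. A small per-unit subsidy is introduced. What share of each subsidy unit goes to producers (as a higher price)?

Producer share = 0.85

For a small subsidy around the equilibrium, the benefit split depends on the relative slopes, which at a point are proportional to the elasticities.
Buyer share = εs/(εs + |εd|) = 0.6/(0.6 + 3.4) = 0.15; seller share = |εd|/(εs + |εd|) = 0.85.
So producers capture 0.85 of the subsidy.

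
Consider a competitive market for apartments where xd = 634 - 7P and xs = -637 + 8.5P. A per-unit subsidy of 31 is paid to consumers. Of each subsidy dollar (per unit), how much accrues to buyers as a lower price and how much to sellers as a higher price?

Buyers gain 17 per unit; sellers gain 14 per unit

Pre-subsidy: 634 - 7P = -637 + 8.5P gives P* = 82, x* = 60.
With the rebate, buyers effectively pay Pb = Ps − 31, where Ps is the price sellers receive.
Demand in terms of Ps becomes xd = 634 − 7(Ps − 31) = 851 - 7Ps. Setting this equal to supply: 851 - 7Ps = -637 + 8.5Ps, so Ps = 96.
Buyers pay Pb = 96 − 31 = 65; x' = -637 + 8.5·96 = 179.
Buyers' price falls by P* − Pb = 82 − 65 = 17; sellers' price rises by Ps − P* = 96 − 82 = 14.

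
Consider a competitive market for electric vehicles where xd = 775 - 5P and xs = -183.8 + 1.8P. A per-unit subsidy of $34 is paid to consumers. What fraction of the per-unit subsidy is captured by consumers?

Consumer share = 9/34

Pre-subsidy: 775 - 5P = -183.8 + 1.8P gives P* = 141, x* = 70.
With the rebate, buyers effectively pay Pb = Ps − 34, where Ps is the price sellers receive.
Demand in terms of Ps becomes xd = 775 − 5(Ps − 34) = 945 - 5Ps. Setting this equal to supply: 945 - 5Ps = -183.8 + 1.8Ps, so Ps = 166.
Buyers pay Pb = 166 − 34 = 132; x' = -183.8 + 1.8·166 = 115.
Buyers' price falls by P* − Pb = 141 − 132 = 9; sellers' price rises by Ps − P* = 166 − 141 = 25.
So consumers capture 9/34 = 9/34 of each unit of subsidy.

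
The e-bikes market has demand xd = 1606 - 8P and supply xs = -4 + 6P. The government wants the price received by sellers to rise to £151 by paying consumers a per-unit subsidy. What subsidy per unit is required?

At a seller price of 151, quantity supplied is -4 + 6·151 = 902.
Buyers absorb 902 only when they pay Pb with 1606 − 8·Pb = 902, i.e. Pb = 88.
s = Ps − Pb = 151 − 88 = 63.

Required subsidy s = £63 per unit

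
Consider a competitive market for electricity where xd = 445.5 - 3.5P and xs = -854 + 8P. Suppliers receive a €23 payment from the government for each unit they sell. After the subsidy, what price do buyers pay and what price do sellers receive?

Pre-subsidy: 445.5 - 3.5P = -854 + 8P gives P* = 113, x* = 50.
With the subsidy, sellers receive Ps = Pb + 23 for each unit, where Pb is the price buyers pay.
Supply in terms of Pb becomes xs = -854 + 8(Pb + 23) = -670 + 8Pb. Setting this equal to demand: 445.5 - 3.5Pb = -670 + 8Pb, so Pb = 97.
Sellers receive Ps = 97 + 23 = 120; x' = 445.5 − 3.5·97 = 106.

Buyers pay €97; sellers receive €120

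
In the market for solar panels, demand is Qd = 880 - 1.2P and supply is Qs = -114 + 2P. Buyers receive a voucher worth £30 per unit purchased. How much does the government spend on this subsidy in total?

Government cost = £15892.5

Pre-subsidy: 880 - 1.2P = -114 + 2P gives P* = 310.625, Q* = 507.25.
With the rebate, buyers effectively pay Pb = Ps − 30, where Ps is the price sellers receive.
Demand in terms of Ps becomes Qd = 880 − 1.2(Ps − 30) = 916 - 1.2Ps. Setting this equal to supply: 916 - 1.2Ps = -114 + 2Ps, so Ps = 321.875.
Buyers pay Pb = 321.875 − 30 = 291.875; Q' = -114 + 2·321.875 = 529.75.
Government outlay = subsidy × quantity = 30 × 529.75 = 15892.5.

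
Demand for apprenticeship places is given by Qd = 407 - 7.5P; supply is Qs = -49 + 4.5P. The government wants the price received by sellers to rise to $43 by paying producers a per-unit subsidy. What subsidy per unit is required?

At a seller price of 43, quantity supplied is -49 + 4.5·43 = 144.5.
Buyers absorb 144.5 only when they pay Pb with 407 − 7.5·Pb = 144.5, i.e. Pb = 35.
s = Ps − Pb = 43 − 35 = 8.

Required subsidy s = $8 per unit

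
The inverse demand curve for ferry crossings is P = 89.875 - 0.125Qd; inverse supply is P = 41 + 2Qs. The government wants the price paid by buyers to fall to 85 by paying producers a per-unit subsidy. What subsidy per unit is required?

At a buyer price of 85, quantity demanded is 719 − 8·85 = 39.
Sellers supply 39 only when they receive Ps = 41 + 2·39 = 119.
s = Ps − Pb = 119 − 85 = 34.

Required subsidy s = 34 per unit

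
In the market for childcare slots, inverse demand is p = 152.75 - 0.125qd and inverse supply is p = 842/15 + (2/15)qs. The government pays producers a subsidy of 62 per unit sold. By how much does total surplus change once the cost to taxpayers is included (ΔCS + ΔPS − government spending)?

Net change in total surplus = -7440

Pre-subsidy: 152.75 - 0.125q = 842/15 + (2/15)q gives q* = 374 and p* = 106.
With the subsidy, sellers receive ps = pb + 62 for each unit, where pb is the price buyers pay.
On the curves, pb = 152.75 - 0.125q and ps = 842/15 + (2/15)q; the wedge ps − pb = 62 gives 842/15 + (2/15)q − (152.75 - 0.125q) = 62, so q' = 614.
Then pb = 152.75 − 0.125·614 = 76 and ps = 842/15 + (2/15)·614 = 138.
ΔCS = ½(374 + 614)(106 − 76) = 14820; ΔPS = ½(374 + 614)(138 − 106) = 15808.
Government spending = 62 × 614 = 38068.
Net change = 14820 + 15808 − 38068 = -7440. The loss equals the DWL triangle ½·62·240.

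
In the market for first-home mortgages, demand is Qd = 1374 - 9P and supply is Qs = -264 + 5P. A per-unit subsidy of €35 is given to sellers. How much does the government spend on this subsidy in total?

Pre-subsidy: 1374 - 9P = -264 + 5P gives P* = 117, Q* = 321.
With the subsidy, sellers receive Ps = Pb + 35 for each unit, where Pb is the price buyers pay.
Supply in terms of Pb becomes Qs = -264 + 5(Pb + 35) = -89 + 5Pb. Setting this equal to demand: 1374 - 9Pb = -89 + 5Pb, so Pb = 104.5.
Sellers receive Ps = 104.5 + 35 = 139.5; Q' = 1374 − 9·104.5 = 433.5.
Government outlay = subsidy × quantity = 35 × 433.5 = 15172.5.

Government cost = €15172.5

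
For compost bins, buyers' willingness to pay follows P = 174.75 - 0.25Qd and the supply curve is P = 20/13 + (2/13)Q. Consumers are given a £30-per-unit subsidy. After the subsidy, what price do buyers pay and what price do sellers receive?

Buyers pay 1028/21; sellers receive 1658/21

Pre-subsidy: 174.75 - 0.25Q = 20/13 + (2/13)Q gives Q* = 9007/21 and P* = 1418/21.
With the rebate, buyers effectively pay Pb = Ps − 30, where Ps is the price sellers receive.
On the curves, Pb = 174.75 - 0.25Q and Ps = 20/13 + (2/13)Q; the wedge Ps − Pb = 30 gives 20/13 + (2/13)Q − (174.75 - 0.25Q) = 30, so Q' = 10567/21.
Then Pb = 174.75 − 0.25·(10567/21) = 1028/21 and Ps = 20/13 + (2/13)·(10567/21) = 1658/21.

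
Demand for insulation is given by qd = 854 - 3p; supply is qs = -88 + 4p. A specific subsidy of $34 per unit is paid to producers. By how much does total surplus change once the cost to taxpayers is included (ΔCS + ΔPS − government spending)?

Net change in total surplus = -6936/7

Pre-subsidy: 854 - 3p = -88 + 4p gives p* = 942/7, q* = 3152/7.
With the subsidy, sellers receive ps = pb + 34 for each unit, where pb is the price buyers pay.
Supply in terms of pb becomes qs = -88 + 4(pb + 34) = 48 + 4pb. Setting this equal to demand: 854 - 3pb = 48 + 4pb, so pb = 806/7.
Sellers receive ps = 806/7 + 34 = 1044/7; q' = 854 − 3·(806/7) = 3560/7.
ΔCS = ½(3152/7 + 3560/7)(942/7 − 806/7) = 456416/49; ΔPS = ½(3152/7 + 3560/7)(1044/7 − 942/7) = 342312/49.
Government spending = 34 × 3560/7 = 121040/7.
Net change = 456416/49 + 342312/49 − 121040/7 = -6936/7. The loss equals the DWL triangle ½·34·408/7.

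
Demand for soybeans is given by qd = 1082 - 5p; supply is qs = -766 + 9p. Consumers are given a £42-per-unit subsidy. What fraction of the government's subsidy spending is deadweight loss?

Pre-subsidy: 1082 - 5p = -766 + 9p gives p* = 132, q* = 422.
With the rebate, buyers effectively pay pb = ps − 42, where ps is the price sellers receive.
Demand in terms of ps becomes qd = 1082 − 5(ps − 42) = 1292 - 5ps. Setting this equal to supply: 1292 - 5ps = -766 + 9ps, so ps = 147.
Buyers pay pb = 147 − 42 = 105; q' = -766 + 9·147 = 557.
ΔCS = ½(422 + 557)(132 − 105) = 13216.5; ΔPS = ½(422 + 557)(147 − 132) = 7342.5.
Government spending = 42 × 557 = 23394.
DWL = ½ × 42 × (557 − 422) = 2835; fraction = 2835 / 23394 = 135/1114.

DWL / government spending = 135/1114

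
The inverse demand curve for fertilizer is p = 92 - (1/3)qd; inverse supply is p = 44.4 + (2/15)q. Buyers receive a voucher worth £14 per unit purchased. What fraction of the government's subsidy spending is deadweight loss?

DWL / government spending = 5/44

Pre-subsidy: 92 - (1/3)q = 44.4 + (2/15)q gives q* = 102 and p* = 58.
With the rebate, buyers effectively pay pb = ps − 14, where ps is the price sellers receive.
On the curves, pb = 92 - (1/3)q and ps = 44.4 + (2/15)q; the wedge ps − pb = 14 gives 44.4 + (2/15)q − (92 - (1/3)q) = 14, so q' = 132.
Then pb = 92 − (1/3)·132 = 48 and ps = 44.4 + (2/15)·132 = 62.
ΔCS = ½(102 + 132)(58 − 48) = 1170; ΔPS = ½(102 + 132)(62 − 58) = 468.
Government spending = 14 × 132 = 1848.
DWL = ½ × 14 × (132 − 102) = 210; fraction = 210 / 1848 = 5/44.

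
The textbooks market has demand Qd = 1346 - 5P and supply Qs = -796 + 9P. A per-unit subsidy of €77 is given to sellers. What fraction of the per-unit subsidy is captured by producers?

Producer share = 5/14

Pre-subsidy: 1346 - 5P = -796 + 9P gives P* = 153, Q* = 581.
With the subsidy, sellers receive Ps = Pb + 77 for each unit, where Pb is the price buyers pay.
Supply in terms of Pb becomes Qs = -796 + 9(Pb + 77) = -103 + 9Pb. Setting this equal to demand: 1346 - 5Pb = -103 + 9Pb, so Pb = 103.5.
Sellers receive Ps = 103.5 + 77 = 180.5; Q' = 1346 − 5·103.5 = 828.5.
Buyers' price falls by P* − Pb = 153 − 103.5 = 49.5; sellers' price rises by Ps − P* = 180.5 − 153 = 27.5.
So producers capture 27.5/77 = 5/14 of each unit of subsidy.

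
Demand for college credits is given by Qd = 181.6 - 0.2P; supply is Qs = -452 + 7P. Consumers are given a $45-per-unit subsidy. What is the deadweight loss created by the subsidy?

Pre-subsidy: 181.6 - 0.2P = -452 + 7P gives P* = 88, Q* = 164.
With the rebate, buyers effectively pay Pb = Ps − 45, where Ps is the price sellers receive.
Demand in terms of Ps becomes Qd = 181.6 − 0.2(Ps − 45) = 190.6 - 0.2Ps. Setting this equal to supply: 190.6 - 0.2Ps = -452 + 7Ps, so Ps = 89.25.
Buyers pay Pb = 89.25 − 45 = 44.25; Q' = -452 + 7·89.25 = 172.75.
The subsidy expands output by 172.75 − 164 = 8.75 past the efficient level; on those units the gap between marginal cost and willingness to pay runs from 0 up to 45.
DWL = ½ × 45 × 8.75 = 196.875.

Deadweight loss = $196.875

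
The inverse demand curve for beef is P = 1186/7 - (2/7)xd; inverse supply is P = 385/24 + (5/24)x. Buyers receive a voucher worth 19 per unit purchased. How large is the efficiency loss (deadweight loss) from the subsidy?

Deadweight loss = 30324/83

Pre-subsidy: 1186/7 - (2/7)x = 385/24 + (5/24)x gives x* = 25769/83 and P* = 6700/83.
With the rebate, buyers effectively pay Pb = Ps − 19, where Ps is the price sellers receive.
On the curves, Pb = 1186/7 - (2/7)x and Ps = 385/24 + (5/24)x; the wedge Ps − Pb = 19 gives 385/24 + (5/24)x − (1186/7 - (2/7)x) = 19, so x' = 28961/83.
Then Pb = 1186/7 − (2/7)·(28961/83) = 5788/83 and Ps = 385/24 + (5/24)·(28961/83) = 7365/83.
The subsidy expands output by 28961/83 − 25769/83 = 3192/83 past the efficient level; on those units the gap between marginal cost and willingness to pay runs from 0 up to 19.
DWL = ½ × 19 × 3192/83 = 30324/83.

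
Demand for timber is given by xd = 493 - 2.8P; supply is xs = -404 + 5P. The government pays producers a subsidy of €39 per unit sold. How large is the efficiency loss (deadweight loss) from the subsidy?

Deadweight loss = €1365

Pre-subsidy: 493 - 2.8P = -404 + 5P gives P* = 115, x* = 171.
With the subsidy, sellers receive Ps = Pb + 39 for each unit, where Pb is the price buyers pay.
Supply in terms of Pb becomes xs = -404 + 5(Pb + 39) = -209 + 5Pb. Setting this equal to demand: 493 - 2.8Pb = -209 + 5Pb, so Pb = 90.
Sellers receive Ps = 90 + 39 = 129; x' = 493 − 2.8·90 = 241.
The subsidy expands output by 241 − 171 = 70 past the efficient level; on those units the gap between marginal cost and willingness to pay runs from 0 up to 39.
DWL = ½ × 39 × 70 = 1365.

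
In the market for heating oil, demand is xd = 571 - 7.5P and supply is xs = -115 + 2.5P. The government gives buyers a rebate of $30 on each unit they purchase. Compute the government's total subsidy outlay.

Government cost = $3382.5

Pre-subsidy: 571 - 7.5P = -115 + 2.5P gives P* = 68.6, x* = 56.5.
With the rebate, buyers effectively pay Pb = Ps − 30, where Ps is the price sellers receive.
Demand in terms of Ps becomes xd = 571 − 7.5(Ps − 30) = 796 - 7.5Ps. Setting this equal to supply: 796 - 7.5Ps = -115 + 2.5Ps, so Ps = 91.1.
Buyers pay Pb = 91.1 − 30 = 61.1; x' = -115 + 2.5·91.1 = 112.75.
Government outlay = subsidy × quantity = 30 × 112.75 = 3382.5.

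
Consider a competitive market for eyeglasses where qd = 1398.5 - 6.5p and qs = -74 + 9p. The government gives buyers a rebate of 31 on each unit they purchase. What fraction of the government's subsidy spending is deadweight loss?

DWL / government spending = 117/1796

Pre-subsidy: 1398.5 - 6.5p = -74 + 9p gives p* = 95, q* = 781.
With the rebate, buyers effectively pay pb = ps − 31, where ps is the price sellers receive.
Demand in terms of ps becomes qd = 1398.5 − 6.5(ps − 31) = 1600 - 6.5ps. Setting this equal to supply: 1600 - 6.5ps = -74 + 9ps, so ps = 108.
Buyers pay pb = 108 − 31 = 77; q' = -74 + 9·108 = 898.
ΔCS = ½(781 + 898)(95 − 77) = 15111; ΔPS = ½(781 + 898)(108 − 95) = 10913.5.
Government spending = 31 × 898 = 27838.
DWL = ½ × 31 × (898 − 781) = 1813.5; fraction = 1813.5 / 27838 = 117/1796.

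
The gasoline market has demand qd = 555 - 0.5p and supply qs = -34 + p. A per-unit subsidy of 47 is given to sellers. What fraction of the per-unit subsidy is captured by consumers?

Consumer share = 2/3

Pre-subsidy: 555 - 0.5p = -34 + p gives p* = 1178/3, q* = 1076/3.
With the subsidy, sellers receive ps = pb + 47 for each unit, where pb is the price buyers pay.
Supply in terms of pb becomes qs = -34 + 1(pb + 47) = 13 + pb. Setting this equal to demand: 555 - 0.5pb = 13 + pb, so pb = 1084/3.
Sellers receive ps = 1084/3 + 47 = 1225/3; q' = 555 − 0.5·(1084/3) = 1123/3.
Buyers' price falls by p* − pb = 1178/3 − 1084/3 = 94/3; sellers' price rises by ps − p* = 1225/3 − 1178/3 = 47/3.
So consumers capture (94/3)/47 = 2/3 of each unit of subsidy.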